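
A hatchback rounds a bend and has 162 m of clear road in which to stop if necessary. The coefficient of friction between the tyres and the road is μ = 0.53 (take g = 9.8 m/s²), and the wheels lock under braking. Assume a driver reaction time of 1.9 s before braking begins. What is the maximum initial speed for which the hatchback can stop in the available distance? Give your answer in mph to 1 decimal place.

Maximum speed ≈ 72.3 mph

a = μg = 0.53 × 9.8 = 5.194 m/s².
Stopping distance: v·t_r + v²/(2a) = 162 with t_r = 1.9 s and a = 5.194 m/s².
So v² + 19.737 v − 1682.86 = 0.
Positive root: v = −a·t_r + √((a·t_r)² + 2a·d) = −9.869 + √(97.397 + 1682.86) = 32.3241 m/s.
32.3241 m/s ÷ 0.44704 = 72.307 mph.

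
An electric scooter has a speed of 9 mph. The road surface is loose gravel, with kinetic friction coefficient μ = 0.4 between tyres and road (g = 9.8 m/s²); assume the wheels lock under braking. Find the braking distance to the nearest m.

Braking distance ≈ 2 m

9 mph × 0.44704 = 4.0234 m/s.
a = μg = 0.4 × 9.8 = 3.920 m/s².
Braking distance = v²/(2a) = 4.0234² / (2 × 3.920) = 16.188 / 7.840 = 2.065 m.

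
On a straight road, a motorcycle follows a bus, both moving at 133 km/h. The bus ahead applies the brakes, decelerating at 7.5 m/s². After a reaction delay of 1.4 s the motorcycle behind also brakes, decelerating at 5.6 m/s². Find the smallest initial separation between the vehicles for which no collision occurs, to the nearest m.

133 km/h ÷ 3.6 = 36.9444 m/s.
Leader travels v²/(2a_L) = 1364.889 / 15.000 = 90.993 m before stopping.
Follower covers v·t_r = 36.9444 × 1.4 = 51.722 m while reacting, then v²/(2a_F) = 1364.889 / 11.200 = 121.865 m while braking, for a total of 51.722 + 121.865 = 173.587 m.
Since a_F ≤ a_L and the follower starts braking later, the follower is never slower than the leader, so the closest approach is when both have stopped.
Minimum gap = 173.587 − 90.993 = 82.594 m.

Minimum gap ≈ 83 m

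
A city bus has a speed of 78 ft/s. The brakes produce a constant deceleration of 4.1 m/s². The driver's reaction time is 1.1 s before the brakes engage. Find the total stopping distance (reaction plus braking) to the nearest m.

78 ft/s × 0.3048 = 23.7744 m/s.
Reaction distance = v·t_r = 23.7744 × 1.1 = 26.152 m.
Braking distance = v²/(2a) = 23.7744² / (2 × 4.100) = 565.222 / 8.200 = 68.930 m.
Total = 26.152 + 68.930 = 95.082 m.

Total stopping distance ≈ 95 m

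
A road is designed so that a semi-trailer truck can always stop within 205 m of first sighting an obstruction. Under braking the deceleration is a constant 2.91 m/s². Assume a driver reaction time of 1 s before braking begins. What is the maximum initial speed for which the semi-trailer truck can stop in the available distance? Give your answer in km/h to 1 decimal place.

Maximum speed ≈ 114.3 km/h

Stopping distance: v·t_r + v²/(2a) = 205 with t_r = 1 s and a = 2.910 m/s².
So v² + 5.820 v − 1193.10 = 0.
Positive root: v = −a·t_r + √((a·t_r)² + 2a·d) = −2.910 + √(8.468 + 1193.10) = 31.7536 m/s.
31.7536 m/s × 3.6 = 114.313 km/h.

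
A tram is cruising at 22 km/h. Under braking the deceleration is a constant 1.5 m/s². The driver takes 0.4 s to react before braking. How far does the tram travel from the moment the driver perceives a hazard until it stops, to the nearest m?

22 km/h ÷ 3.6 = 6.1111 m/s.
Reaction distance = v·t_r = 6.1111 × 0.4 = 2.444 m.
Braking distance = v²/(2a) = 6.1111² / (2 × 1.500) = 37.346 / 3.000 = 12.449 m.
Total = 2.444 + 12.449 = 14.893 m.

Total stopping distance ≈ 15 m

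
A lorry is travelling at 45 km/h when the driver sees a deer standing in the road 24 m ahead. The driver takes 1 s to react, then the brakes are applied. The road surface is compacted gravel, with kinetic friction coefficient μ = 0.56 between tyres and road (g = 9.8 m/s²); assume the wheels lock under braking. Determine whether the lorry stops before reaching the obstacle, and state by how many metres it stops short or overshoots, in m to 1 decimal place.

45 km/h ÷ 3.6 = 12.5000 m/s.
a = μg = 0.56 × 9.8 = 5.488 m/s².
Reaction distance = 12.5000 × 1 = 12.500 m.
Braking distance = v²/(2a) = 156.250 / 10.976 = 14.236 m.
Total stopping distance = 12.500 + 14.236 = 26.736 m, vs 24 m available — it cannot stop in time and overshoots by 26.736 − 24 = 2.736 m.

No — it overshoots by 2.7 m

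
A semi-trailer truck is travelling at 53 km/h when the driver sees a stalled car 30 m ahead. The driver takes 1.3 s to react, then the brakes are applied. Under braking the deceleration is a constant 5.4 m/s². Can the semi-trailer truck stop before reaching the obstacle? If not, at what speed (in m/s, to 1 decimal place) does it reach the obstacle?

53 km/h ÷ 3.6 = 14.7222 m/s.
Reaction distance = 14.7222 × 1.3 = 19.139 m.
Braking distance needed to stop: v²/(2a) = 216.743 / 10.800 = 20.069 m, so total needed = 19.139 + 20.069 = 39.208 m > 30 m — it cannot stop.
Distance remaining when braking begins: 30 − 19.139 = 10.861 m.
v² = v₀² − 2a·d = 216.743 − 2 × 5.400 × 10.861 = 99.444 m²/s².
v = √99.444 = 9.972 m/s.

No — it strikes the obstacle at 10.0 m/s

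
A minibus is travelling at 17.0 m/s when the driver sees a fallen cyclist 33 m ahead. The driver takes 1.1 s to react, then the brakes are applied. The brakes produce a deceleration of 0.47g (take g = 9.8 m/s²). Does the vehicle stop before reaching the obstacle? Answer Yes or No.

No

a = 0.47 × 9.8 = 4.606 m/s².
Reaction distance = 17.0000 × 1.1 = 18.700 m.
Braking distance = v²/(2a) = 289.000 / 9.212 = 31.372 m.
Total stopping distance = 18.700 + 31.372 = 50.072 m, vs 33 m available — it cannot stop in time and overshoots by 50.072 − 33 = 17.072 m.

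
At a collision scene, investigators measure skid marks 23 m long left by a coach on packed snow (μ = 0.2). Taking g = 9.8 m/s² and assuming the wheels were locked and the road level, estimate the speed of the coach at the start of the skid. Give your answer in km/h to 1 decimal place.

Initial speed ≈ 34.2 km/h

Deceleration a = μg = 0.2 × 9.8 = 1.960 m/s².
v = √(2a·d) = √(2 × 1.960 × 23) = √90.160 = 9.4953 m/s.
= 9.4953 × 3.6 = 34.183 km/h.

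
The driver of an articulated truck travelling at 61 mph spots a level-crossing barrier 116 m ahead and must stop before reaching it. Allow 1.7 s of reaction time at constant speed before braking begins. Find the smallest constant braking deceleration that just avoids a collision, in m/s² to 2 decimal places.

61 mph × 0.44704 = 27.2694 m/s.
Distance covered during reaction = 27.2694 × 1.7 = 46.358 m.
Distance available for braking: 116 − 46.358 = 69.642 m.
v² = 2a·d ⇒ a = v²/(2d) = 27.2694² / (2 × 69.642) = 743.620 / 139.284 = 5.3389 m/s².

Required deceleration ≈ 5.34 m/s²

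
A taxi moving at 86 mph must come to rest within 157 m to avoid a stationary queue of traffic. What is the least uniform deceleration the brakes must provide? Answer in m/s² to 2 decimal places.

Required deceleration ≈ 4.71 m/s²

86 mph × 0.44704 = 38.4454 m/s.
v² = 2a·d ⇒ a = v²/(2d) = 38.4454² / (2 × 157.000) = 1478.049 / 314.000 = 4.7072 m/s².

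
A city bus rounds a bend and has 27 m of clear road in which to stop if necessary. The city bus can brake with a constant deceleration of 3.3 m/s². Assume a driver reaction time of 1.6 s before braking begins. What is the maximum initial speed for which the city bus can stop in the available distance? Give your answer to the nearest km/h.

Stopping distance: v·t_r + v²/(2a) = 27 with t_r = 1.6 s and a = 3.300 m/s².
So v² + 10.560 v − 178.20 = 0.
Positive root: v = −a·t_r + √((a·t_r)² + 2a·d) = −5.280 + √(27.878 + 178.20) = 9.0754 m/s.
9.0754 m/s × 3.6 = 32.671 km/h.

Maximum speed ≈ 33 km/h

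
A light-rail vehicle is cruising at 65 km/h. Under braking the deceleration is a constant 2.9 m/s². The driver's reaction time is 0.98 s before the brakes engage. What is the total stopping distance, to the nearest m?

65 km/h ÷ 3.6 = 18.0556 m/s.
Reaction distance = v·t_r = 18.0556 × 0.98 = 17.694 m.
Braking distance = v²/(2a) = 18.0556² / (2 × 2.900) = 326.005 / 5.800 = 56.208 m.
Total = 17.694 + 56.208 = 73.902 m.

Total stopping distance ≈ 74 m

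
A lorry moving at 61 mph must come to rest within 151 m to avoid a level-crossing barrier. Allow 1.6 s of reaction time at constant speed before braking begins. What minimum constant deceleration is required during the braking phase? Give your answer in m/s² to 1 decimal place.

61 mph × 0.44704 = 27.2694 m/s.
Distance covered during reaction = 27.2694 × 1.6 = 43.631 m.
Distance available for braking: 151 − 43.631 = 107.369 m.
v² = 2a·d ⇒ a = v²/(2d) = 27.2694² / (2 × 107.369) = 743.620 / 214.738 = 3.4629 m/s².

Required deceleration ≈ 3.5 m/s²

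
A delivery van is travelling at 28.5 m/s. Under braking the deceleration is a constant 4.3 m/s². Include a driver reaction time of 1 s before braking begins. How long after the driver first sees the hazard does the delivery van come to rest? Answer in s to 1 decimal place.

Braking time = v/a = 28.5000 / 4.300 = 6.628 s.
Total = 1 + 6.628 = 7.628 s.

Total time ≈ 7.6 s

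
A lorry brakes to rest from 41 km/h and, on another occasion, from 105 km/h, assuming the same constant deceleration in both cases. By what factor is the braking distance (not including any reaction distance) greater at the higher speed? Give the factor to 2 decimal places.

Braking distance d = v²/(2a), so with a fixed, d ∝ v².
Factor = (105/41)² = 2.5610² = 6.5587.

Factor ≈ 6.56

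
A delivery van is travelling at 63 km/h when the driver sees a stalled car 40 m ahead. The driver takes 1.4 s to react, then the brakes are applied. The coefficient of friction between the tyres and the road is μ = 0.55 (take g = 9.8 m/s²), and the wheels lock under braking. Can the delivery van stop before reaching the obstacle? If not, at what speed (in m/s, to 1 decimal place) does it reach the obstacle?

No — it strikes the obstacle at 11.8 m/s

63 km/h ÷ 3.6 = 17.5000 m/s.
a = μg = 0.55 × 9.8 = 5.390 m/s².
Reaction distance = 17.5000 × 1.4 = 24.500 m.
Braking distance needed to stop: v²/(2a) = 306.250 / 10.780 = 28.409 m, so total needed = 24.500 + 28.409 = 52.909 m > 40 m — it cannot stop.
Distance remaining when braking begins: 40 − 24.500 = 15.500 m.
v² = v₀² − 2a·d = 306.250 − 2 × 5.390 × 15.500 = 139.160 m²/s².
v = √139.160 = 11.797 m/s.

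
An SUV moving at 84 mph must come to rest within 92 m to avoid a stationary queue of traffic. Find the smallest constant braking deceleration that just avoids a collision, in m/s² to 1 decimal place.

Required deceleration ≈ 7.7 m/s²

84 mph × 0.44704 = 37.5514 m/s.
v² = 2a·d ⇒ a = v²/(2d) = 37.5514² / (2 × 92.000) = 1410.108 / 184.000 = 7.6636 m/s².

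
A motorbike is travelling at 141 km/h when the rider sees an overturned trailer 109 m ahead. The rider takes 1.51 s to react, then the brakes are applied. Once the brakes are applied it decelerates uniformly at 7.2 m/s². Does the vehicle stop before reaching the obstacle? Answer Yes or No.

141 km/h ÷ 3.6 = 39.1667 m/s.
Reaction distance = 39.1667 × 1.51 = 59.142 m.
Braking distance = v²/(2a) = 1534.030 / 14.400 = 106.530 m.
Total stopping distance = 59.142 + 106.530 = 165.672 m, vs 109 m available — it cannot stop in time and overshoots by 165.672 − 109 = 56.672 m.

No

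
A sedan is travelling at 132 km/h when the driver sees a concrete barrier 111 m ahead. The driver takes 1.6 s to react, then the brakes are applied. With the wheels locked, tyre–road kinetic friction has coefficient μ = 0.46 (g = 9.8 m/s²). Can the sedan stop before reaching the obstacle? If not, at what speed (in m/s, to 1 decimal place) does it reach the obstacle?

132 km/h ÷ 3.6 = 36.6667 m/s.
a = μg = 0.46 × 9.8 = 4.508 m/s².
Reaction distance = 36.6667 × 1.6 = 58.667 m.
Braking distance needed to stop: v²/(2a) = 1344.447 / 9.016 = 149.118 m, so total needed = 58.667 + 149.118 = 207.785 m > 111 m — it cannot stop.
Distance remaining when braking begins: 111 − 58.667 = 52.333 m.
v² = v₀² − 2a·d = 1344.447 − 2 × 4.508 × 52.333 = 872.613 m²/s².
v = √872.613 = 29.540 m/s.

No — it strikes the obstacle at 29.5 m/s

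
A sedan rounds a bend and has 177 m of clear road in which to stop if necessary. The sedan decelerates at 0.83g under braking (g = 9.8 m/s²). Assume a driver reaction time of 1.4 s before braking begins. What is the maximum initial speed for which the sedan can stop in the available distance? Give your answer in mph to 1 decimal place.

a = 0.83 × 9.8 = 8.134 m/s².
Stopping distance: v·t_r + v²/(2a) = 177 with t_r = 1.4 s and a = 8.134 m/s².
So v² + 22.775 v − 2879.44 = 0.
Positive root: v = −a·t_r + √((a·t_r)² + 2a·d) = −11.388 + √(129.687 + 2879.44) = 43.4675 m/s.
43.4675 m/s ÷ 0.44704 = 97.234 mph.

Maximum speed ≈ 97.2 mph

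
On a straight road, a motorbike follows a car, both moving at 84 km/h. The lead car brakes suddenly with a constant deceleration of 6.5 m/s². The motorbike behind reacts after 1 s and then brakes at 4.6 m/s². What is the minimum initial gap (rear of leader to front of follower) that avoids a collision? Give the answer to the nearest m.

84 km/h ÷ 3.6 = 23.3333 m/s.
Leader travels v²/(2a_L) = 544.443 / 13.000 = 41.880 m before stopping.
Follower covers v·t_r = 23.3333 × 1 = 23.333 m while reacting, then v²/(2a_F) = 544.443 / 9.200 = 59.179 m while braking, for a total of 23.333 + 59.179 = 82.512 m.
Since a_F ≤ a_L and the follower starts braking later, the follower is never slower than the leader, so the closest approach is when both have stopped.
Minimum gap = 82.512 − 41.880 = 40.632 m.

Minimum gap ≈ 41 m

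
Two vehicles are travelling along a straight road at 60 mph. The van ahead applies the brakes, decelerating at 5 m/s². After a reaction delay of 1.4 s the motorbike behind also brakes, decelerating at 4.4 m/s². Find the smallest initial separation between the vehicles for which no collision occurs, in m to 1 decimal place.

60 mph × 0.44704 = 26.8224 m/s.
Leader travels v²/(2a_L) = 719.441 / 10.000 = 71.944 m before stopping.
Follower covers v·t_r = 26.8224 × 1.4 = 37.551 m while reacting, then v²/(2a_F) = 719.441 / 8.800 = 81.755 m while braking, for a total of 37.551 + 81.755 = 119.306 m.
Since a_F ≤ a_L and the follower starts braking later, the follower is never slower than the leader, so the closest approach is when both have stopped.
Minimum gap = 119.306 − 71.944 = 47.362 m.

Minimum gap ≈ 47.4 m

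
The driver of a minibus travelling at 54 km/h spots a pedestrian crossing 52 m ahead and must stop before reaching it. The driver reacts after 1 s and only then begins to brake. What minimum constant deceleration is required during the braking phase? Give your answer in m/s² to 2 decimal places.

Required deceleration ≈ 3.04 m/s²

54 km/h ÷ 3.6 = 15.0000 m/s.
Distance covered during reaction = 15.0000 × 1 = 15.000 m.
Distance available for braking: 52 − 15.000 = 37.000 m.
v² = 2a·d ⇒ a = v²/(2d) = 15.0000² / (2 × 37.000) = 225.000 / 74.000 = 3.0405 m/s².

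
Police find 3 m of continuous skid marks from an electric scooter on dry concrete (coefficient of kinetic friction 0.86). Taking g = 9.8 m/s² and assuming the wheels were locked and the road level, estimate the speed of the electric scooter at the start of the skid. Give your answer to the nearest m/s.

Deceleration a = μg = 0.86 × 9.8 = 8.428 m/s².
v = √(2a·d) = √(2 × 8.428 × 3) = √50.568 = 7.1111 m/s.

Initial speed ≈ 7 m/s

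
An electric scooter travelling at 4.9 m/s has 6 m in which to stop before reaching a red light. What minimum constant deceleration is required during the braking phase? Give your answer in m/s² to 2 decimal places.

Required deceleration ≈ 2.00 m/s²

v² = 2a·d ⇒ a = v²/(2d) = 4.9000² / (2 × 6.000) = 24.010 / 12.000 = 2.0008 m/s².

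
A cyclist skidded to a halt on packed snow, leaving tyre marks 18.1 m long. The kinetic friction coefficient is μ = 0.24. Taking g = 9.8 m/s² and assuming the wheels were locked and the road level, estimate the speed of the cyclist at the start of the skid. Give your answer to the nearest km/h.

Deceleration a = μg = 0.24 × 9.8 = 2.352 m/s².
v = √(2a·d) = √(2 × 2.352 × 18.1) = √85.142 = 9.2272 m/s.
= 9.2272 × 3.6 = 33.218 km/h.

Initial speed ≈ 33 km/h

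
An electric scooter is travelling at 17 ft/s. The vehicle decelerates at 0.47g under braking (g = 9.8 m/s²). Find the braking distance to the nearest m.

17 ft/s × 0.3048 = 5.1816 m/s.
a = 0.47 × 9.8 = 4.606 m/s².
Braking distance = v²/(2a) = 5.1816² / (2 × 4.606) = 26.849 / 9.212 = 2.915 m.

Braking distance ≈ 3 m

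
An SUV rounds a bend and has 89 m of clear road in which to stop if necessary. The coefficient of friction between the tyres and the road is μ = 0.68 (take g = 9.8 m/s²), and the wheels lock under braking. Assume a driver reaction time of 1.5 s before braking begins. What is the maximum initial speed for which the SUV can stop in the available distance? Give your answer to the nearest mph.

Maximum speed ≈ 58 mph

a = μg = 0.68 × 9.8 = 6.664 m/s².
Stopping distance: v·t_r + v²/(2a) = 89 with t_r = 1.5 s and a = 6.664 m/s².
So v² + 19.992 v − 1186.19 = 0.
Positive root: v = −a·t_r + √((a·t_r)² + 2a·d) = −9.996 + √(99.920 + 1186.19) = 25.8664 m/s.
25.8664 m/s ÷ 0.44704 = 57.861 mph.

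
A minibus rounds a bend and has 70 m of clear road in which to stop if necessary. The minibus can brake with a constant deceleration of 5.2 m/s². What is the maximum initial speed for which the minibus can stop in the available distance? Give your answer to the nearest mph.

v²/(2a) = d ⇒ v = √(2 × 5.200 × 70) = √728.00 = 26.9815 m/s.
26.9815 m/s ÷ 0.44704 = 60.356 mph.

Maximum speed ≈ 60 mph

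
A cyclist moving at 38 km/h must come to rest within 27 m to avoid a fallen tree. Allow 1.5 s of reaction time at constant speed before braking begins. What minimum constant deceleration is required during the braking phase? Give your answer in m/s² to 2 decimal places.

38 km/h ÷ 3.6 = 10.5556 m/s.
Distance covered during reaction = 10.5556 × 1.5 = 15.833 m.
Distance available for braking: 27 − 15.833 = 11.167 m.
v² = 2a·d ⇒ a = v²/(2d) = 10.5556² / (2 × 11.167) = 111.421 / 22.334 = 4.9889 m/s².

Required deceleration ≈ 4.99 m/s²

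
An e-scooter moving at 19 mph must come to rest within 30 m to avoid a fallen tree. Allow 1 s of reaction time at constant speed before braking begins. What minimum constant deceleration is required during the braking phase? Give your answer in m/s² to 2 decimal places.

Required deceleration ≈ 1.68 m/s²

19 mph × 0.44704 = 8.4938 m/s.
Distance covered during reaction = 8.4938 × 1 = 8.494 m.
Distance available for braking: 30 − 8.494 = 21.506 m.
v² = 2a·d ⇒ a = v²/(2d) = 8.4938² / (2 × 21.506) = 72.145 / 43.012 = 1.6773 m/s².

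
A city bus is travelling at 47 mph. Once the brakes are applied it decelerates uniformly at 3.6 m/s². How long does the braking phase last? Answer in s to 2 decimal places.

Braking time ≈ 5.84 s

47 mph × 0.44704 = 21.0109 m/s.
Braking time = v/a = 21.0109 / 3.600 = 5.836 s.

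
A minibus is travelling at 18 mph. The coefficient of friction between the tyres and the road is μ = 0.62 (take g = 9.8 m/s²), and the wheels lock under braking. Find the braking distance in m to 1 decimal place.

18 mph × 0.44704 = 8.0467 m/s.
a = μg = 0.62 × 9.8 = 6.076 m/s².
Braking distance = v²/(2a) = 8.0467² / (2 × 6.076) = 64.749 / 12.152 = 5.328 m.

Braking distance ≈ 5.3 m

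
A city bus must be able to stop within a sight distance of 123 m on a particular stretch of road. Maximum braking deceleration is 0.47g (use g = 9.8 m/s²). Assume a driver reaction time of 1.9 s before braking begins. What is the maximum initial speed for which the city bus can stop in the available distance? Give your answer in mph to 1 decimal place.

a = 0.47 × 9.8 = 4.606 m/s².
Stopping distance: v·t_r + v²/(2a) = 123 with t_r = 1.9 s and a = 4.606 m/s².
So v² + 17.503 v − 1133.08 = 0.
Positive root: v = −a·t_r + √((a·t_r)² + 2a·d) = −8.751 + √(76.580 + 1133.08) = 26.0292 m/s.
26.0292 m/s ÷ 0.44704 = 58.226 mph.

Maximum speed ≈ 58.2 mph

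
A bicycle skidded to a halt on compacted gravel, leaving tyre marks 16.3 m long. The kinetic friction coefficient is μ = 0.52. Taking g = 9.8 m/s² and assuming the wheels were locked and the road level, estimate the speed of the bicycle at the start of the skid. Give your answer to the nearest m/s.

Deceleration a = μg = 0.52 × 9.8 = 5.096 m/s².
v = √(2a·d) = √(2 × 5.096 × 16.3) = √166.130 = 12.8891 m/s.

Initial speed ≈ 13 m/s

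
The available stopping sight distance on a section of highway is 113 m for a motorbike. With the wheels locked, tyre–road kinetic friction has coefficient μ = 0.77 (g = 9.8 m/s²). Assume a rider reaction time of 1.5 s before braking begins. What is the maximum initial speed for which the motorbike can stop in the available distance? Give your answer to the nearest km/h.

Maximum speed ≈ 113 km/h

a = μg = 0.77 × 9.8 = 7.546 m/s².
Stopping distance: v·t_r + v²/(2a) = 113 with t_r = 1.5 s and a = 7.546 m/s².
So v² + 22.638 v − 1705.40 = 0.
Positive root: v = −a·t_r + √((a·t_r)² + 2a·d) = −11.319 + √(128.120 + 1705.40) = 31.5006 m/s.
31.5006 m/s × 3.6 = 113.402 km/h.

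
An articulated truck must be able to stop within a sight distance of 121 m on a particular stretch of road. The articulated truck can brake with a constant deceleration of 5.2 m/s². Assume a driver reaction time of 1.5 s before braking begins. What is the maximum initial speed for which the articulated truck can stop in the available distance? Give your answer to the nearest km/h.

Stopping distance: v·t_r + v²/(2a) = 121 with t_r = 1.5 s and a = 5.200 m/s².
So v² + 15.600 v − 1258.40 = 0.
Positive root: v = −a·t_r + √((a·t_r)² + 2a·d) = −7.800 + √(60.840 + 1258.40) = 28.5213 m/s.
28.5213 m/s × 3.6 = 102.677 km/h.

Maximum speed ≈ 103 km/h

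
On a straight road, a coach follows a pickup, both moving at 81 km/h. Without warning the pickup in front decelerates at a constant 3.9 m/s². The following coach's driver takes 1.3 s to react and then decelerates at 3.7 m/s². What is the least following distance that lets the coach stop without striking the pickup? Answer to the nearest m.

Minimum gap ≈ 33 m

81 km/h ÷ 3.6 = 22.5000 m/s.
Leader travels v²/(2a_L) = 506.250 / 7.800 = 64.904 m before stopping.
Follower covers v·t_r = 22.5000 × 1.3 = 29.250 m while reacting, then v²/(2a_F) = 506.250 / 7.400 = 68.412 m while braking, for a total of 29.250 + 68.412 = 97.662 m.
Since a_F ≤ a_L and the follower starts braking later, the follower is never slower than the leader, so the closest approach is when both have stopped.
Minimum gap = 97.662 − 64.904 = 32.758 m.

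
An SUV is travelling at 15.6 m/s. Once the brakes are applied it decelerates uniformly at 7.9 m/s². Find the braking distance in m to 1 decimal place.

Braking distance ≈ 15.4 m

Braking distance = v²/(2a) = 15.6000² / (2 × 7.900) = 243.360 / 15.800 = 15.403 m.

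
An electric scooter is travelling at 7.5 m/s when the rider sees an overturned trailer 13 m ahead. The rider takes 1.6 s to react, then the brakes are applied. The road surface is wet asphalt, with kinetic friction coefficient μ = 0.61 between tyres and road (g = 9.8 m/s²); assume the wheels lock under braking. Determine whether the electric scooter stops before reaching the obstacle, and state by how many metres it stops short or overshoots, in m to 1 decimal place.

No — it overshoots by 3.7 m

a = μg = 0.61 × 9.8 = 5.978 m/s².
Reaction distance = 7.5000 × 1.6 = 12.000 m.
Braking distance = v²/(2a) = 56.250 / 11.956 = 4.705 m.
Total stopping distance = 12.000 + 4.705 = 16.705 m, vs 13 m available — it cannot stop in time and overshoots by 16.705 − 13 = 3.705 m.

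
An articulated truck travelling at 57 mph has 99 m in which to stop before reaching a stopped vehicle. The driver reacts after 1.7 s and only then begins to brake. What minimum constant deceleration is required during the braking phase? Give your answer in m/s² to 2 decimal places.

Required deceleration ≈ 5.83 m/s²

57 mph × 0.44704 = 25.4813 m/s.
Distance covered during reaction = 25.4813 × 1.7 = 43.318 m.
Distance available for braking: 99 − 43.318 = 55.682 m.
v² = 2a·d ⇒ a = v²/(2d) = 25.4813² / (2 × 55.682) = 649.297 / 111.364 = 5.8304 m/s².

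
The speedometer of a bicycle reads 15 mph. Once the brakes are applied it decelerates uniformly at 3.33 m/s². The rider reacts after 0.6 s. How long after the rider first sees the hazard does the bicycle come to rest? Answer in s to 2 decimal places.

Total time ≈ 2.61 s

15 mph × 0.44704 = 6.7056 m/s.
Braking time = v/a = 6.7056 / 3.330 = 2.014 s.
Total = 0.6 + 2.014 = 2.614 s.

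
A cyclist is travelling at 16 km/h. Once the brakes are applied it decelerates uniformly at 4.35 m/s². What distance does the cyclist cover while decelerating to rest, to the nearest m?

16 km/h ÷ 3.6 = 4.4444 m/s.
Braking distance = v²/(2a) = 4.4444² / (2 × 4.350) = 19.753 / 8.700 = 2.270 m.

Braking distance ≈ 2 m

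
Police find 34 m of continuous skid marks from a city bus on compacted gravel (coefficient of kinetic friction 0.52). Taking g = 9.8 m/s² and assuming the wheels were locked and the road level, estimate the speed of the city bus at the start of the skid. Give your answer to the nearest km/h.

Initial speed ≈ 67 km/h

Deceleration a = μg = 0.52 × 9.8 = 5.096 m/s².
v = √(2a·d) = √(2 × 5.096 × 34) = √346.528 = 18.6153 m/s.
= 18.6153 × 3.6 = 67.015 km/h.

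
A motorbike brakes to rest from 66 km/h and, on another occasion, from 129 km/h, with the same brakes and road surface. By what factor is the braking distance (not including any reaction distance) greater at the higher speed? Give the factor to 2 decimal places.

Braking distance d = v²/(2a), so with a fixed, d ∝ v².
Factor = (129/66)² = 1.9545² = 3.8201.

Factor ≈ 3.82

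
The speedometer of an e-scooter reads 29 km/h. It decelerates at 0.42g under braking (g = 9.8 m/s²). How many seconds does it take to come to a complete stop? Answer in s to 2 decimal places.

Braking time ≈ 1.96 s

29 km/h ÷ 3.6 = 8.0556 m/s.
a = 0.42 × 9.8 = 4.116 m/s².
Braking time = v/a = 8.0556 / 4.116 = 1.957 s.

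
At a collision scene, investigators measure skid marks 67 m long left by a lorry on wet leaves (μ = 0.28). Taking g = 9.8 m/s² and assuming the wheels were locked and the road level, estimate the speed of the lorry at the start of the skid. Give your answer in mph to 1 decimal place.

Deceleration a = μg = 0.28 × 9.8 = 2.744 m/s².
v = √(2a·d) = √(2 × 2.744 × 67) = √367.696 = 19.1754 m/s.
= 19.1754 ÷ 0.44704 = 42.894 mph.

Initial speed ≈ 42.9 mph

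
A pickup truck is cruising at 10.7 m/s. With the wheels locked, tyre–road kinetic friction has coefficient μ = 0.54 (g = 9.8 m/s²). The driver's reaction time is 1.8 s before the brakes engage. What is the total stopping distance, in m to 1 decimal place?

a = μg = 0.54 × 9.8 = 5.292 m/s².
Reaction distance = v·t_r = 10.7000 × 1.8 = 19.260 m.
Braking distance = v²/(2a) = 10.7000² / (2 × 5.292) = 114.490 / 10.584 = 10.817 m.
Total = 19.260 + 10.817 = 30.077 m.

Total stopping distance ≈ 30.1 m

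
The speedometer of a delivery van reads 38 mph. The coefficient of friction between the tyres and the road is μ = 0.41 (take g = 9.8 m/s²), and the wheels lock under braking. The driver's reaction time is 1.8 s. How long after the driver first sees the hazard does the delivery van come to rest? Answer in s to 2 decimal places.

Total time ≈ 6.03 s

38 mph × 0.44704 = 16.9875 m/s.
a = μg = 0.41 × 9.8 = 4.018 m/s².
Braking time = v/a = 16.9875 / 4.018 = 4.228 s.
Total = 1.8 + 4.228 = 6.028 s.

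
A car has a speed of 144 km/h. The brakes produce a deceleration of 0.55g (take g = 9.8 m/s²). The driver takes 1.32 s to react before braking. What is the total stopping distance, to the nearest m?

Total stopping distance ≈ 201 m

144 km/h ÷ 3.6 = 40.0000 m/s.
a = 0.55 × 9.8 = 5.390 m/s².
Reaction distance = v·t_r = 40.0000 × 1.32 = 52.800 m.
Braking distance = v²/(2a) = 40.0000² / (2 × 5.390) = 1600.000 / 10.780 = 148.423 m.
Total = 52.800 + 148.423 = 201.223 m.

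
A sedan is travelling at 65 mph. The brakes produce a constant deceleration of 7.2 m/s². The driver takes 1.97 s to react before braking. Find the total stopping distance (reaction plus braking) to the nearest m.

Total stopping distance ≈ 116 m

65 mph × 0.44704 = 29.0576 m/s.
Reaction distance = v·t_r = 29.0576 × 1.97 = 57.243 m.
Braking distance = v²/(2a) = 29.0576² / (2 × 7.200) = 844.344 / 14.400 = 58.635 m.
Total = 57.243 + 58.635 = 115.878 m.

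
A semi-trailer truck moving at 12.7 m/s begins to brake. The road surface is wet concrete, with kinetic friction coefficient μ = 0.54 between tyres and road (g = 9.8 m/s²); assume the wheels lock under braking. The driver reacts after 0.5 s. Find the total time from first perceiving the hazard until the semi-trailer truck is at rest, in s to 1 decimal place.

a = μg = 0.54 × 9.8 = 5.292 m/s².
Braking time = v/a = 12.7000 / 5.292 = 2.400 s.
Total = 0.5 + 2.400 = 2.900 s.

Total time ≈ 2.9 s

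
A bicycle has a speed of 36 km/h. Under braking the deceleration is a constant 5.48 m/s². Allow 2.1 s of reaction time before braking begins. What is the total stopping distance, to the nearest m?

Total stopping distance ≈ 30 m

36 km/h ÷ 3.6 = 10.0000 m/s.
Reaction distance = v·t_r = 10.0000 × 2.1 = 21.000 m.
Braking distance = v²/(2a) = 10.0000² / (2 × 5.480) = 100.000 / 10.960 = 9.124 m.
Total = 21.000 + 9.124 = 30.124 m.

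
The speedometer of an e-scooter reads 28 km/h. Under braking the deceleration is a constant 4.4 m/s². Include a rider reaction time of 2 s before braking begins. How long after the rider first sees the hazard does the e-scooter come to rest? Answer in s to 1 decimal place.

28 km/h ÷ 3.6 = 7.7778 m/s.
Braking time = v/a = 7.7778 / 4.400 = 1.768 s.
Total = 2 + 1.768 = 3.768 s.

Total time ≈ 3.8 s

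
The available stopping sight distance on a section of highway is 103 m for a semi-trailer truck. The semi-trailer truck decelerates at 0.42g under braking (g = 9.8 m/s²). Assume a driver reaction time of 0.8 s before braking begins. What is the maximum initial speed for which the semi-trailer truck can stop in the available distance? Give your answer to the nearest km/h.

a = 0.42 × 9.8 = 4.116 m/s².
Stopping distance: v·t_r + v²/(2a) = 103 with t_r = 0.8 s and a = 4.116 m/s².
So v² + 6.586 v − 847.90 = 0.
Positive root: v = −a·t_r + √((a·t_r)² + 2a·d) = −3.293 + √(10.844 + 847.90) = 26.0113 m/s.
26.0113 m/s × 3.6 = 93.641 km/h.

Maximum speed ≈ 94 km/h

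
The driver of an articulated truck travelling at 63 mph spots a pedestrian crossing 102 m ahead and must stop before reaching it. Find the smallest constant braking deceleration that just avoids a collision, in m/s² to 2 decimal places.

Required deceleration ≈ 3.89 m/s²

63 mph × 0.44704 = 28.1635 m/s.
v² = 2a·d ⇒ a = v²/(2d) = 28.1635² / (2 × 102.000) = 793.183 / 204.000 = 3.8882 m/s².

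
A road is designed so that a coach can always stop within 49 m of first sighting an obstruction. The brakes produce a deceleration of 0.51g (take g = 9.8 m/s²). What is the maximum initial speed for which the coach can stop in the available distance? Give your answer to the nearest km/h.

Maximum speed ≈ 80 km/h

a = 0.51 × 9.8 = 4.998 m/s².
v²/(2a) = d ⇒ v = √(2 × 4.998 × 49) = √489.80 = 22.1314 m/s.
22.1314 m/s × 3.6 = 79.673 km/h.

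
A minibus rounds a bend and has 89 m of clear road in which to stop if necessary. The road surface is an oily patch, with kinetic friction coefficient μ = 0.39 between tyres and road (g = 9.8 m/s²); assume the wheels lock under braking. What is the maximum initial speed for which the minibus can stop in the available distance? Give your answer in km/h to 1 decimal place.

a = μg = 0.39 × 9.8 = 3.822 m/s².
v²/(2a) = d ⇒ v = √(2 × 3.822 × 89) = √680.32 = 26.0829 m/s.
26.0829 m/s × 3.6 = 93.898 km/h.

Maximum speed ≈ 93.9 km/h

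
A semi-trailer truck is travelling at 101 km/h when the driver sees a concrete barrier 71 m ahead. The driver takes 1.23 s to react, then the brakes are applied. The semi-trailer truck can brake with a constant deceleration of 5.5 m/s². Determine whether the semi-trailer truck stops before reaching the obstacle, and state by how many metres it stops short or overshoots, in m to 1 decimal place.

No — it overshoots by 35.1 m

101 km/h ÷ 3.6 = 28.0556 m/s.
Reaction distance = 28.0556 × 1.23 = 34.508 m.
Braking distance = v²/(2a) = 787.117 / 11.000 = 71.556 m.
Total stopping distance = 34.508 + 71.556 = 106.064 m, vs 71 m available — it cannot stop in time and overshoots by 106.064 − 71 = 35.064 m.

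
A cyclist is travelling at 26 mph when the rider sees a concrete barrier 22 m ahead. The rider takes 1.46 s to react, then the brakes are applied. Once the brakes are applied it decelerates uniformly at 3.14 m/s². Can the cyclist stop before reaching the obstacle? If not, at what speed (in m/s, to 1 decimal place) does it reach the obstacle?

26 mph × 0.44704 = 11.6230 m/s.
Reaction distance = 11.6230 × 1.46 = 16.970 m.
Braking distance needed to stop: v²/(2a) = 135.094 / 6.280 = 21.512 m, so total needed = 16.970 + 21.512 = 38.482 m > 22 m — it cannot stop.
Distance remaining when braking begins: 22 − 16.970 = 5.030 m.
v² = v₀² − 2a·d = 135.094 − 2 × 3.140 × 5.030 = 103.506 m²/s².
v = √103.506 = 10.174 m/s.

No — it strikes the obstacle at 10.2 m/s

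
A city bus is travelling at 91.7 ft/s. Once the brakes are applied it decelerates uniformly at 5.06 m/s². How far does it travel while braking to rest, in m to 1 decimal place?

91.7 ft/s × 0.3048 = 27.9502 m/s.
Braking distance = v²/(2a) = 27.9502² / (2 × 5.060) = 781.214 / 10.120 = 77.195 m.

Braking distance ≈ 77.2 m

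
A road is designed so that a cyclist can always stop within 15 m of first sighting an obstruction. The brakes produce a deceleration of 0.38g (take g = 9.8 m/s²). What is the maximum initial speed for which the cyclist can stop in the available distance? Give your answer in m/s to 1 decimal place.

a = 0.38 × 9.8 = 3.724 m/s².
v²/(2a) = d ⇒ v = √(2 × 3.724 × 15) = √111.72 = 10.5698 m/s.

Maximum speed ≈ 10.6 m/s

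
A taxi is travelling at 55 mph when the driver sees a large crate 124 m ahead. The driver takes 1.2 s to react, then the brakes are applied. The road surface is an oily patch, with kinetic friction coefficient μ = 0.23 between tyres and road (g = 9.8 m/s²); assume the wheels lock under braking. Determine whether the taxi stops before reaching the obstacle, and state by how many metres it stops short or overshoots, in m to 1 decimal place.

55 mph × 0.44704 = 24.5872 m/s.
a = μg = 0.23 × 9.8 = 2.254 m/s².
Reaction distance = 24.5872 × 1.2 = 29.505 m.
Braking distance = v²/(2a) = 604.530 / 4.508 = 134.102 m.
Total stopping distance = 29.505 + 134.102 = 163.607 m, vs 124 m available — it cannot stop in time and overshoots by 163.607 − 124 = 39.607 m.

No — it overshoots by 39.6 m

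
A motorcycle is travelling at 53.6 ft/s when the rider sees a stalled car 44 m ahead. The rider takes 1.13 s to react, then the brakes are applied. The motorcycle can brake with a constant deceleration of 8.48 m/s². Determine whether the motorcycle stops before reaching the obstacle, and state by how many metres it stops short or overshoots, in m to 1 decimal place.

53.6 ft/s × 0.3048 = 16.3373 m/s.
Reaction distance = 16.3373 × 1.13 = 18.461 m.
Braking distance = v²/(2a) = 266.907 / 16.960 = 15.737 m.
Total stopping distance = 18.461 + 15.737 = 34.198 m, vs 44 m available — it stops with 44 − 34.198 = 9.802 m to spare.

Yes — it stops 9.8 m short of the obstacle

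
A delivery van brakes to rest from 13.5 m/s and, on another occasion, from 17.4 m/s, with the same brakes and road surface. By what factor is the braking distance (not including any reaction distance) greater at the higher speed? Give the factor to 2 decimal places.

Factor ≈ 1.66

Braking distance d = v²/(2a), so with a fixed, d ∝ v².
Factor = (17.4/13.5)² = 1.2889² = 1.6613.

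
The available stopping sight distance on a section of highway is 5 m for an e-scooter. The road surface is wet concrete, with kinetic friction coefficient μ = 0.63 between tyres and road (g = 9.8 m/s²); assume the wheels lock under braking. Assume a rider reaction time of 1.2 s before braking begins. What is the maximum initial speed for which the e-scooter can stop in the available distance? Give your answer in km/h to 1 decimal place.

Maximum speed ≈ 12.2 km/h

a = μg = 0.63 × 9.8 = 6.174 m/s².
Stopping distance: v·t_r + v²/(2a) = 5 with t_r = 1.2 s and a = 6.174 m/s².
So v² + 14.818 v − 61.74 = 0.
Positive root: v = −a·t_r + √((a·t_r)² + 2a·d) = −7.409 + √(54.893 + 61.74) = 3.3907 m/s.
3.3907 m/s × 3.6 = 12.207 km/h.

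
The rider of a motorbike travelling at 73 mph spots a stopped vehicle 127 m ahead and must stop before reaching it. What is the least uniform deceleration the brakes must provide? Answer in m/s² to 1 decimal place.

73 mph × 0.44704 = 32.6339 m/s.
v² = 2a·d ⇒ a = v²/(2d) = 32.6339² / (2 × 127.000) = 1064.971 / 254.000 = 4.1928 m/s².

Required deceleration ≈ 4.2 m/s²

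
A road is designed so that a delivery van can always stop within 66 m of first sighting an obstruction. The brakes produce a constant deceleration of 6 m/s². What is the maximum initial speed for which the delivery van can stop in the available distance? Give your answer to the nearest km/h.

v²/(2a) = d ⇒ v = √(2 × 6.000 × 66) = √792.00 = 28.1425 m/s.
28.1425 m/s × 3.6 = 101.313 km/h.

Maximum speed ≈ 101 km/h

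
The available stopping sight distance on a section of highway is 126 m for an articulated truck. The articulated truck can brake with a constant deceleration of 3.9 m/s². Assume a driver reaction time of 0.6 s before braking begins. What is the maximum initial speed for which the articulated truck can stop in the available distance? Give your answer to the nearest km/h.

Stopping distance: v·t_r + v²/(2a) = 126 with t_r = 0.6 s and a = 3.900 m/s².
So v² + 4.680 v − 982.80 = 0.
Positive root: v = −a·t_r + √((a·t_r)² + 2a·d) = −2.340 + √(5.476 + 982.80) = 29.0969 m/s.
29.0969 m/s × 3.6 = 104.749 km/h.

Maximum speed ≈ 105 km/h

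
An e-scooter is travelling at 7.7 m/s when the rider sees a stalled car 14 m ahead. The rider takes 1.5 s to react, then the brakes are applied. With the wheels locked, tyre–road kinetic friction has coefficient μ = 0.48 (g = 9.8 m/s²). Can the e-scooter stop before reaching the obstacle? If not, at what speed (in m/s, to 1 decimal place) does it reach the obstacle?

No — it strikes the obstacle at 6.0 m/s

a = μg = 0.48 × 9.8 = 4.704 m/s².
Reaction distance = 7.7000 × 1.5 = 11.550 m.
Braking distance needed to stop: v²/(2a) = 59.290 / 9.408 = 6.302 m, so total needed = 11.550 + 6.302 = 17.852 m > 14 m — it cannot stop.
Distance remaining when braking begins: 14 − 11.550 = 2.450 m.
v² = v₀² − 2a·d = 59.290 − 2 × 4.704 × 2.450 = 36.240 m²/s².
v = √36.240 = 6.020 m/s.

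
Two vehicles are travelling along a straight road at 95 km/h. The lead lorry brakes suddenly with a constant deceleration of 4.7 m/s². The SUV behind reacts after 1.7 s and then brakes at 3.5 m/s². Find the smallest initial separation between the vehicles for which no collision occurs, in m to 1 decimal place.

95 km/h ÷ 3.6 = 26.3889 m/s.
Leader travels v²/(2a_L) = 696.374 / 9.400 = 74.082 m before stopping.
Follower covers v·t_r = 26.3889 × 1.7 = 44.861 m while reacting, then v²/(2a_F) = 696.374 / 7.000 = 99.482 m while braking, for a total of 44.861 + 99.482 = 144.343 m.
Since a_F ≤ a_L and the follower starts braking later, the follower is never slower than the leader, so the closest approach is when both have stopped.
Minimum gap = 144.343 − 74.082 = 70.261 m.

Minimum gap ≈ 70.3 m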